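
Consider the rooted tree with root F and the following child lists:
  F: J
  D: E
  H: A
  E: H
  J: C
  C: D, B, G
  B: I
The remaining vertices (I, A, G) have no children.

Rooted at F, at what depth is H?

5

Path from F to H: F → J → C → D → E → H, which has 5 edges.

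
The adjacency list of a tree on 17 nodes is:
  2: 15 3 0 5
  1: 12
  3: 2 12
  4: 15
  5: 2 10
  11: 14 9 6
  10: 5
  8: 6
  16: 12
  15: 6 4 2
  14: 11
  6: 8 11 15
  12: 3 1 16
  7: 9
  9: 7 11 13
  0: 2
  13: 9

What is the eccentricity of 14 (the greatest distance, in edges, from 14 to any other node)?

7

Distances from 14 peak at 7, attained at 16 (1 also at distance 7).
14-11-6-15-2-3-12-16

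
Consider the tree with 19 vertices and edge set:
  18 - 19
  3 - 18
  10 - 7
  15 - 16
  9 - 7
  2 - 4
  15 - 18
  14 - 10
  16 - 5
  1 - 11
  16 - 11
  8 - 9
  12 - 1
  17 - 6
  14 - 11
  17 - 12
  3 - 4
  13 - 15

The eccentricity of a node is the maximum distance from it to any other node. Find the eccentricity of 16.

A farthest node from 16 is 8.
The path 16 – 11 – 14 – 10 – 7 – 9 – 8 has 6 edges.

6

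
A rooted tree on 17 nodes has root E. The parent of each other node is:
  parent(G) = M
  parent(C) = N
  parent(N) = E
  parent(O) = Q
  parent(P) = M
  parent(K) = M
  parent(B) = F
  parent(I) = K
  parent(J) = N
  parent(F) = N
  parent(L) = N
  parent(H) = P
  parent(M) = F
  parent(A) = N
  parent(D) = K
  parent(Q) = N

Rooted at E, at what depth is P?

4

E–N–F–M–P — 4 edges.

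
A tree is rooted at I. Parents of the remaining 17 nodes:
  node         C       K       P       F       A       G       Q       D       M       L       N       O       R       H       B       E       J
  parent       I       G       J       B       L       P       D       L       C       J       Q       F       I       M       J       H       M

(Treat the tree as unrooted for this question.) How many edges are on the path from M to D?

3

The path is M–J–L–D, which has 3 edges.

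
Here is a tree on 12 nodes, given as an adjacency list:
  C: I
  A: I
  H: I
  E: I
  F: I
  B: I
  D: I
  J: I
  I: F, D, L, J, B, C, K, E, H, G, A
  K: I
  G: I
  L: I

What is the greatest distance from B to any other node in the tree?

2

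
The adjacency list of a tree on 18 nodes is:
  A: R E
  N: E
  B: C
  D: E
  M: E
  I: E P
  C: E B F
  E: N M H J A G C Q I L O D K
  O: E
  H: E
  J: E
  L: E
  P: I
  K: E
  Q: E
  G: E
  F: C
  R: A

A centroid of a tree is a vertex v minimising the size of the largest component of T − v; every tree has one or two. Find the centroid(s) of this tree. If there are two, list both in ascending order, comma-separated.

Delete E: the remaining components have sizes 3, 2, 2, 1, 1, 1, 1, 1, 1, 1, 1, 1, 1. Max 3 ≤ 9, so E is a centroid.
No neighbour of E does as well, so E is the unique centroid.

E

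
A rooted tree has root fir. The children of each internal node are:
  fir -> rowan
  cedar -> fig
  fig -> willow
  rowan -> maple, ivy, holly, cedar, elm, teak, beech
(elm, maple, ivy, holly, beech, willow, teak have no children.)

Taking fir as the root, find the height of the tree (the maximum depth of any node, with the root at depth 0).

4

willow sits deepest: fir-rowan-cedar-fig-willow — 4 edges from the root.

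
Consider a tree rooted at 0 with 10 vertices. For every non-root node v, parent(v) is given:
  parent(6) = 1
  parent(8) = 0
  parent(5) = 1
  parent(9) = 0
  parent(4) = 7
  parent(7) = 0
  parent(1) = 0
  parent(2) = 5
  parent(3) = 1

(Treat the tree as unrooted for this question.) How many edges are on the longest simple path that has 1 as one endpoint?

A farthest node from 1 is 4.
The path 1 – 0 – 7 – 4 has 3 edges.

3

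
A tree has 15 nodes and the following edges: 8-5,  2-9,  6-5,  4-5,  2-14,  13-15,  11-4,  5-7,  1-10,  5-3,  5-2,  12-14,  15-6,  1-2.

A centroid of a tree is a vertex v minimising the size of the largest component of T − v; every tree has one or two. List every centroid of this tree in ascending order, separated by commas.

5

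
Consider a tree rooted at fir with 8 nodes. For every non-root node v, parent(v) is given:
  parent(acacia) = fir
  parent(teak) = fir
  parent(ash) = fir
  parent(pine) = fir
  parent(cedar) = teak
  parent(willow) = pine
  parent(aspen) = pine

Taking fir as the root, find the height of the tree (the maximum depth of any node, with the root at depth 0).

aspen sits deepest: fir → pine → aspen — 2 edges from the root.

2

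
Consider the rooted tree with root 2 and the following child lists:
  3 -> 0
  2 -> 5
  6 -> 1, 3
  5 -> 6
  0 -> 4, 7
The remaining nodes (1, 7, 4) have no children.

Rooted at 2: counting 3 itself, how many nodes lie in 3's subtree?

3's subtree: {3, 0, 4, 7}, size 4.

4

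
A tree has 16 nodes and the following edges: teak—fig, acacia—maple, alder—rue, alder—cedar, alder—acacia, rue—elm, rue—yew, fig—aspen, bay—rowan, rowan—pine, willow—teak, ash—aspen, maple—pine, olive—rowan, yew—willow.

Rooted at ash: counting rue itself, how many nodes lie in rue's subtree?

10

The subtree rooted at rue contains: rue, elm, alder, cedar, acacia, maple, pine, rowan, olive, bay — 10 nodes.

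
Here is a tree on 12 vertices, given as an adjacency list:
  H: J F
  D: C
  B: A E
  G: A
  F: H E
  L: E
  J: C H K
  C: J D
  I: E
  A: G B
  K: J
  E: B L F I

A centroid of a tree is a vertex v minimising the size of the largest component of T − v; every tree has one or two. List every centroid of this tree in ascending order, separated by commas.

If E is removed the pieces have sizes 6, 3, 1, 1, all ≤ ⌊12/2⌋ = 6.
F is adjacent to E and is also a centroid (the largest component after removing it is likewise 6).

E, F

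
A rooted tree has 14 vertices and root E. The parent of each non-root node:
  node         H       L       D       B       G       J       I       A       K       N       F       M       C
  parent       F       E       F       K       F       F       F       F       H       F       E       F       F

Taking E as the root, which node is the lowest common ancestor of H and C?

Path H→root: H F E; path C→root: C F E.
First common node: F.

F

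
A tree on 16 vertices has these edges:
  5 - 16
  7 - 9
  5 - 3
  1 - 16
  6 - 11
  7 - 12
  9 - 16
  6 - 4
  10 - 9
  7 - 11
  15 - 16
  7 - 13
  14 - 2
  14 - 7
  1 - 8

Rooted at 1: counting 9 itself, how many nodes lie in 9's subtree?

10

9's subtree: {9, 7, 10, 11, 14, 13, 12, 6, 2, 4}, size 10.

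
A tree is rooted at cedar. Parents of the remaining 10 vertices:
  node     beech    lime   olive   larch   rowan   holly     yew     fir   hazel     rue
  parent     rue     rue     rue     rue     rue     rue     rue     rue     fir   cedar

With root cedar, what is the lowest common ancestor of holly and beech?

rue

holly's ancestor chain is holly, rue, cedar and beech's is beech, rue, cedar; they first meet at rue.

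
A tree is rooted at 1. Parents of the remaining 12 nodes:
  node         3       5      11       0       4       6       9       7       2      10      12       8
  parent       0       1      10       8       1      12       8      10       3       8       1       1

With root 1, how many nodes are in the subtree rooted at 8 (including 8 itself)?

Descendants of 8 (including itself): 8, 0, 9, 10, 3, 7, 11, 2. That's 8.

8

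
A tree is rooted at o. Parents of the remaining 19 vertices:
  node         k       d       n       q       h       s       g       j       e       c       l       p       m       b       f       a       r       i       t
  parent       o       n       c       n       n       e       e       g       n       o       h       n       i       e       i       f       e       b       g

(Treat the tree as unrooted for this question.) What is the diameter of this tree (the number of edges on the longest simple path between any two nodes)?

A longest path is a - f - i - b - e - n - c - o - k, with 8 edges.

8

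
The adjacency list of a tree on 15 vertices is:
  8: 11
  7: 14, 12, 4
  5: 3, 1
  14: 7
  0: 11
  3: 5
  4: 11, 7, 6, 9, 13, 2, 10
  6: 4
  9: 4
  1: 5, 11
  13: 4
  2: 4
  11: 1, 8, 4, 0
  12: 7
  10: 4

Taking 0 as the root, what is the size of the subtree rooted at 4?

4's subtree: {4, 10, 9, 7, 6, 13, 2, 14, 12}, size 9.

9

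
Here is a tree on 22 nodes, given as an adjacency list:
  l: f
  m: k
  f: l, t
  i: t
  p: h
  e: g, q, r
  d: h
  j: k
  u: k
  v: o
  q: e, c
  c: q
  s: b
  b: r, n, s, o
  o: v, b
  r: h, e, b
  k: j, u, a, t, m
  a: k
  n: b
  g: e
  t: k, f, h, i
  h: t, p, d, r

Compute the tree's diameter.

BFS from l reaches c last, at distance 7; BFS from c confirms no node is farther.
Path: l–f–t–h–r–e–q–c.

7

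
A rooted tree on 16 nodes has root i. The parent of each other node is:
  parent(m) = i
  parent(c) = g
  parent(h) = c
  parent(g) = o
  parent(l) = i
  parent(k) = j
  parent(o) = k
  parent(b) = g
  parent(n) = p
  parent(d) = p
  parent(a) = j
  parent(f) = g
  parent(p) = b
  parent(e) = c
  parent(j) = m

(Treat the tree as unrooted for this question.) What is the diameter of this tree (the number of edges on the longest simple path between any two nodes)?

Starting from l, a farthest node is n at distance 9.
One longest path: l - i - m - j - k - o - g - b - p - n.
So the diameter is 9.

9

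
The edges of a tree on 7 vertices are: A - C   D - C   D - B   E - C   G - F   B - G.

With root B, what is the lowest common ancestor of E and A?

Path E→root: E C D B; path A→root: A C D B.
First common node: C.

C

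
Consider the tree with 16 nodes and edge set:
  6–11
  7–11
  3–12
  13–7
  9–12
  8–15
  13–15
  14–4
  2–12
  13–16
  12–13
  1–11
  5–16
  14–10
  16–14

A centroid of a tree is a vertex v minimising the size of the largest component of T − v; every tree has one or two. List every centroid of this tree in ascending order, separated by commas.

If 13 is removed the pieces have sizes 5, 4, 4, 2, all ≤ ⌊16/2⌋ = 8.
Every other node leaves some component of size > 8, so the centroid is unique.

13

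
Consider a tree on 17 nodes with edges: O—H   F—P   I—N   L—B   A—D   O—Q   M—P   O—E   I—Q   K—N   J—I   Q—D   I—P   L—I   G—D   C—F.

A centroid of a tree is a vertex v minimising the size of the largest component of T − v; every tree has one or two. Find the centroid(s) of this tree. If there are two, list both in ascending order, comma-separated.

I

If I is removed the pieces have sizes 7, 4, 2, 2, 1, all ≤ ⌊17/2⌋ = 8.
No neighbour of I does as well, so I is the unique centroid.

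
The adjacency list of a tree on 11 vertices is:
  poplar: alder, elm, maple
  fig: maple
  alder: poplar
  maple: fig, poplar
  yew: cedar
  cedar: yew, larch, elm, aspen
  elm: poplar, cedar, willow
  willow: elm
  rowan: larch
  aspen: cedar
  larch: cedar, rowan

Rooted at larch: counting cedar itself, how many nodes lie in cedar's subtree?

9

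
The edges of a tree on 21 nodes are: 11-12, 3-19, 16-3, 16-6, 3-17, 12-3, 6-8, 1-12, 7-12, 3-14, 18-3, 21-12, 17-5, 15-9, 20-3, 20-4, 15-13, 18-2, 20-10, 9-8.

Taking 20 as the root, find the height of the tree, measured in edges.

13 sits deepest: 20 → 3 → 16 → 6 → 8 → 9 → 15 → 13 — 7 edges from the root.

7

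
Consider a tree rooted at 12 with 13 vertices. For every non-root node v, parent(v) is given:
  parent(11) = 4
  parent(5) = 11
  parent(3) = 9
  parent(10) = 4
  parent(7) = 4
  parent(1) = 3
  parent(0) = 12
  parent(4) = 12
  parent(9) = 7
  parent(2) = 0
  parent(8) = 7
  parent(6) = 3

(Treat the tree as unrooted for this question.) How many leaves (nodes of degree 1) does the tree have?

6

Degree-1 nodes: 1, 2, 5, 6, 8, 10 — 6 of them.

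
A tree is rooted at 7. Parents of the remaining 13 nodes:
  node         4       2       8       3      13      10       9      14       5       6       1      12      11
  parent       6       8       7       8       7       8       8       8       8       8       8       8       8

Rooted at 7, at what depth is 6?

2

Climbing from 6 to the root: 6 → 8 → 7. That's 2 steps.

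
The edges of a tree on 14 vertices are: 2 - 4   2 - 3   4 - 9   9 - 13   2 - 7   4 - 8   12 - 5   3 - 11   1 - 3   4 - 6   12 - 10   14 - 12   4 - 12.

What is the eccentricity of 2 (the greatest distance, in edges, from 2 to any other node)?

A farthest node from 2 is 10 (14, 5, 13 also at distance 3).
The path 2 – 4 – 12 – 10 has 3 edges.

3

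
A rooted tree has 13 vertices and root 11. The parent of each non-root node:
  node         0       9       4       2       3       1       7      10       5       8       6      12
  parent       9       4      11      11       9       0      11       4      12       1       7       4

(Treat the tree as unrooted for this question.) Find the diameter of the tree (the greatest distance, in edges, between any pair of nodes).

7

A longest path is 6–7–11–4–9–0–1–8, with 7 edges.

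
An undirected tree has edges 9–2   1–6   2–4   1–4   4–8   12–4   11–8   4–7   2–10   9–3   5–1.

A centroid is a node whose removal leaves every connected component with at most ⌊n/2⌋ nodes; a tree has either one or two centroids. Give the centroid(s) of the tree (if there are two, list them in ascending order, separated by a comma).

Delete 4: the remaining components have sizes 4, 3, 2, 1, 1. Max 4 ≤ 6, so 4 is a centroid.
Every other node leaves some component of size > 6, so the centroid is unique.

4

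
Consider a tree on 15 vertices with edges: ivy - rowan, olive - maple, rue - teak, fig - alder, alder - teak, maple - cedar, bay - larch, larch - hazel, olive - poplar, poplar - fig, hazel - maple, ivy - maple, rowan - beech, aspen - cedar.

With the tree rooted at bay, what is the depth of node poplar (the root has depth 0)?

5

bay–larch–hazel–maple–olive–poplar — 5 edges.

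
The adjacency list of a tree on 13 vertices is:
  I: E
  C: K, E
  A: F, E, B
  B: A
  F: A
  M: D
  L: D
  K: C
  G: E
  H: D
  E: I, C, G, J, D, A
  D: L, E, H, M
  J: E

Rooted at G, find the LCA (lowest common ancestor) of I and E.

Ancestors of I (toward the root): I, E, G.
Ancestors of E: E, G.
The deepest node appearing in both lists is E.

E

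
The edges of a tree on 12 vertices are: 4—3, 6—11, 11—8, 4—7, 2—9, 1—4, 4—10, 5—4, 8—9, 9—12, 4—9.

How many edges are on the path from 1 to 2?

3

The path is 1 - 4 - 9 - 2, which has 3 edges.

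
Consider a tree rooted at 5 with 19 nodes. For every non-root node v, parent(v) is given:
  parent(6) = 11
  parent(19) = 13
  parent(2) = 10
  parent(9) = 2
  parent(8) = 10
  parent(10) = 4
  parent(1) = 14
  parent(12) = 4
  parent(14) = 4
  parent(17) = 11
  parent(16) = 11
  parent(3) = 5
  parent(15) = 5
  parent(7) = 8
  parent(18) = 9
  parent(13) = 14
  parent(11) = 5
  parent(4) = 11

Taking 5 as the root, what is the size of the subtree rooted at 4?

The subtree rooted at 4 contains: 4, 14, 10, 12, 1, 13, 2, 8, 19, 9, 7, 18 — 12 nodes.

12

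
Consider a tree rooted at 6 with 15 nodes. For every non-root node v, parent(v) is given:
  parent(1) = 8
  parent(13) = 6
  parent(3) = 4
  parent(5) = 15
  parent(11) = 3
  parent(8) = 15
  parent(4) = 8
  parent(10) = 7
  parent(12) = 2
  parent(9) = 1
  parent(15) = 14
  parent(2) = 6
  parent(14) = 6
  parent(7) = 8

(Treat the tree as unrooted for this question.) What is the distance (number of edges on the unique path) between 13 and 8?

Walking from 13: 13 – 6 – 14 – 15 – 8. Length 4.

4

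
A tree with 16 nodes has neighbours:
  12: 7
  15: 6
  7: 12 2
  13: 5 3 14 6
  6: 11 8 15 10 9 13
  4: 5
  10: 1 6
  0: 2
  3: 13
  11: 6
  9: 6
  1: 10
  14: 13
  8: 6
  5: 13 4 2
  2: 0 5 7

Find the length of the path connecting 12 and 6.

Walking from 12: 12–7–2–5–13–6. Length 5.

5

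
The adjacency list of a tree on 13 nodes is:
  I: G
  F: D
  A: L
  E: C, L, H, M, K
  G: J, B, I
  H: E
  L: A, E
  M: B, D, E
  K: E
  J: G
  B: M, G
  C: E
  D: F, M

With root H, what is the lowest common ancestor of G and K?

Path G→root: G B M E H; path K→root: K E H.
First common node: E.

E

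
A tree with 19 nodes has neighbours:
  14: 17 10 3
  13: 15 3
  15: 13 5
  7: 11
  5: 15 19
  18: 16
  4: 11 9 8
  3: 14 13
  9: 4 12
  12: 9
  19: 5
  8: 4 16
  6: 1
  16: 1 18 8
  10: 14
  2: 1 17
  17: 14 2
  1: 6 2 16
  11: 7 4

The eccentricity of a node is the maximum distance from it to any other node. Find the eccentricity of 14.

8

The node farthest from 14 is 12 (7 also at distance 8), via 14 – 17 – 2 – 1 – 16 – 8 – 4 – 9 – 12 — 8 edges.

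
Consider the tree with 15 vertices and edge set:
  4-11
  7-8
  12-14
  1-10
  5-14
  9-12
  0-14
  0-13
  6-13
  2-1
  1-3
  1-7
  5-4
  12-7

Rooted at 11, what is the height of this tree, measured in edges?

3 sits deepest: 11–4–5–14–12–7–1–3 — 7 edges from the root.

7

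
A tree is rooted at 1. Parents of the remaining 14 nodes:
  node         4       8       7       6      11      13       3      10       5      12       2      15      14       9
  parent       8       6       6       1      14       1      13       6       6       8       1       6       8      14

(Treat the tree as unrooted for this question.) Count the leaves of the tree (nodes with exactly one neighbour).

Degree-1 nodes: 2, 3, 4, 5, 7, 9, 10, 11, 12, 15 — 10 of them.

10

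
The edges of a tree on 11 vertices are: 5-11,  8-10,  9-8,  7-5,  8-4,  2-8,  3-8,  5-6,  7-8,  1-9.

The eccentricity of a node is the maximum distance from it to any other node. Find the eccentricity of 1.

5

A farthest node from 1 is 6 (11 also at distance 5).
The path 1–9–8–7–5–6 has 5 edges.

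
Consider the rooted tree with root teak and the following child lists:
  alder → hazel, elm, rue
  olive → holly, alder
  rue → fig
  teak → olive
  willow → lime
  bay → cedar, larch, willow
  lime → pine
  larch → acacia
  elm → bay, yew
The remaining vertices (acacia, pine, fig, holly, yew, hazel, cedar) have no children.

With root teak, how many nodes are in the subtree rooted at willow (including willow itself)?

willow's subtree: {willow, lime, pine}, size 3.

3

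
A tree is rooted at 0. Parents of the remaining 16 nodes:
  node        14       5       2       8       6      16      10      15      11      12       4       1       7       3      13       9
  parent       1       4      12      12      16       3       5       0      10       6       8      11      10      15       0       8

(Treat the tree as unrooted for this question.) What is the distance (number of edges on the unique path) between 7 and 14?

The path is 7 - 10 - 11 - 1 - 14, which has 4 edges.

4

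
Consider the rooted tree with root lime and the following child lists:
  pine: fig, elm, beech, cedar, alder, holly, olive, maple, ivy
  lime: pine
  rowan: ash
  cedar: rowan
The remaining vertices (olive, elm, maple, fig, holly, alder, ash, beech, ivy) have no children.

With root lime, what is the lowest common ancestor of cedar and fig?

Ancestors of cedar (toward the root): cedar, pine, lime.
Ancestors of fig: fig, pine, lime.
The deepest node appearing in both lists is pine.

pine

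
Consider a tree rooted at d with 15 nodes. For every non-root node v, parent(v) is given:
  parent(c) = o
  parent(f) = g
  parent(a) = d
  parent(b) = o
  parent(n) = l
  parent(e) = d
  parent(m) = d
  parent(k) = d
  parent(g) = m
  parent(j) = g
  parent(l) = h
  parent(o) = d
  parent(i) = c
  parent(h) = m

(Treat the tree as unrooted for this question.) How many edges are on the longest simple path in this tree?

7

A longest path is n - l - h - m - d - o - c - i, with 7 edges.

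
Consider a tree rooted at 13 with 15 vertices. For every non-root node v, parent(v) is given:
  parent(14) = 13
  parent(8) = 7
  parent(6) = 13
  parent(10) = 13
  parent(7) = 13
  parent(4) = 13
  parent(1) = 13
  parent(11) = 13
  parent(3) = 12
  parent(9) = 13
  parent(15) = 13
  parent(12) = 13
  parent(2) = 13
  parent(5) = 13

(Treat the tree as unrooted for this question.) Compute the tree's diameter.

4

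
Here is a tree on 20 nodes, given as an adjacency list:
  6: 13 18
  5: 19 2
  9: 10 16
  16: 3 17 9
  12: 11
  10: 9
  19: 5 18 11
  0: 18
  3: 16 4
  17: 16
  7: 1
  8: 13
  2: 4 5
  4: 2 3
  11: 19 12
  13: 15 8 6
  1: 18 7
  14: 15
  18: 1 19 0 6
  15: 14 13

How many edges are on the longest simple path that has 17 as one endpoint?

11

The node farthest from 17 is 14, via 17 – 16 – 3 – 4 – 2 – 5 – 19 – 18 – 6 – 13 – 15 – 14 — 11 edges.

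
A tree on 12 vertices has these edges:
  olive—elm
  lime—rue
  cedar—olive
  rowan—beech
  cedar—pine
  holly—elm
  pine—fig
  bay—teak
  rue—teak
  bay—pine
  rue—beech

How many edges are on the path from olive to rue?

5

olive - cedar - pine - bay - teak - rue: 5 edges.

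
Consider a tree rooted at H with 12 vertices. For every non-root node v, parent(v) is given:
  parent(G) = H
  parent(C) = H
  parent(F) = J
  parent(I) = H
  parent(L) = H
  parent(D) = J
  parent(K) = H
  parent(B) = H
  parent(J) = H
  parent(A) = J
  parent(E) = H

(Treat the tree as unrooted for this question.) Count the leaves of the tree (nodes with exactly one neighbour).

10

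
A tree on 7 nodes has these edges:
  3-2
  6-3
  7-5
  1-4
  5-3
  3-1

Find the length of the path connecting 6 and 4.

3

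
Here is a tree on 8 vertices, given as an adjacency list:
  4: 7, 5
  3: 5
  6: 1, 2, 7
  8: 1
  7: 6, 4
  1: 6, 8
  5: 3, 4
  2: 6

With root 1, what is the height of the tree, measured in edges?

A deepest node is 3, reached by 1 – 6 – 7 – 4 – 5 – 3.
That path has 5 edges, so the height is 5.

5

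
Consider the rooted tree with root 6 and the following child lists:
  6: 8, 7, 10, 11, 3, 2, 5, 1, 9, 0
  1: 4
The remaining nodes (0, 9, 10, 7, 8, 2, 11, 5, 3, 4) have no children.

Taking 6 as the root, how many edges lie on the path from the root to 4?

Climbing from 4 to the root: 4 – 1 – 6. That's 2 steps.

2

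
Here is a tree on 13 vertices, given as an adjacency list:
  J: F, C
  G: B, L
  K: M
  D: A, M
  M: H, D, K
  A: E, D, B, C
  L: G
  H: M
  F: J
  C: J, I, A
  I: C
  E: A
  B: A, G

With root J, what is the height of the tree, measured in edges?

A deepest node is L, reached by J – C – A – B – G – L.
That path has 5 edges, so the height is 5.

5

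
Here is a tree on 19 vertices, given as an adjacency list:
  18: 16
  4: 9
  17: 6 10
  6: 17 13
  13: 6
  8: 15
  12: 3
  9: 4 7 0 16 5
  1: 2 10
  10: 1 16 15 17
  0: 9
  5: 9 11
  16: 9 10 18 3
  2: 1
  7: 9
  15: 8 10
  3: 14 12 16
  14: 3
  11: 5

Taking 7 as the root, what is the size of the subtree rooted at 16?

13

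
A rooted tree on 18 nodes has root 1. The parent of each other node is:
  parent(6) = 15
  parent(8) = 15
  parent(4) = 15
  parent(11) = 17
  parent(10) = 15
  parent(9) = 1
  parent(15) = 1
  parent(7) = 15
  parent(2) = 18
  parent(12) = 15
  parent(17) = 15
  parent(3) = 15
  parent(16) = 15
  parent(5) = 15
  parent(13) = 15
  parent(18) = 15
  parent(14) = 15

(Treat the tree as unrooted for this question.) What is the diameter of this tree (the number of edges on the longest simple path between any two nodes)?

A longest path is 11 - 17 - 15 - 1 - 9, with 4 edges.

4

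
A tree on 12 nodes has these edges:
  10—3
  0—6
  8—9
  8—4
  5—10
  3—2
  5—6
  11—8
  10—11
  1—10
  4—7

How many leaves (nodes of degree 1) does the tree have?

5

Degree-1 nodes: 0, 1, 2, 7, 9 — 5 of them.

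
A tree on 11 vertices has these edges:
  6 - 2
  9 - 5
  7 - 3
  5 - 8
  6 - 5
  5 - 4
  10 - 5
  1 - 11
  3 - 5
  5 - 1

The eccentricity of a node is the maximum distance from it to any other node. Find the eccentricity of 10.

The node farthest from 10 is 11 (7, 2 also at distance 3), via 10–5–1–11 — 3 edges.

3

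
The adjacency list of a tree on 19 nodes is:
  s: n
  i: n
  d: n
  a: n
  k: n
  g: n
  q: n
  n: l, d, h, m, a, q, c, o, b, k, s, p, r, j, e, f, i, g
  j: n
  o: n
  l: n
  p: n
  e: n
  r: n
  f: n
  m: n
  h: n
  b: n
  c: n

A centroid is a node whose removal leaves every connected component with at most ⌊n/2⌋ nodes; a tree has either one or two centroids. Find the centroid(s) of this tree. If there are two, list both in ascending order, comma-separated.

Removing n splits the tree into components of sizes 1, 1, 1, 1, 1, 1, 1, 1, 1, 1, 1, 1, 1, 1, 1, 1, 1, 1; the largest is 1 ≤ ⌊19/2⌋ = 9.
Every other node leaves some component of size > 9, so the centroid is unique.

n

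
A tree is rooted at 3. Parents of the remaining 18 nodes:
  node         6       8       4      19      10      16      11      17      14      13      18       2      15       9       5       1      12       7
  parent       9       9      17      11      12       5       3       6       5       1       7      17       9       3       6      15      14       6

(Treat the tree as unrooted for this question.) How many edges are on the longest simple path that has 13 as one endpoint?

8

Distances from 13 peak at 8, attained at 10.
13-1-15-9-6-5-14-12-10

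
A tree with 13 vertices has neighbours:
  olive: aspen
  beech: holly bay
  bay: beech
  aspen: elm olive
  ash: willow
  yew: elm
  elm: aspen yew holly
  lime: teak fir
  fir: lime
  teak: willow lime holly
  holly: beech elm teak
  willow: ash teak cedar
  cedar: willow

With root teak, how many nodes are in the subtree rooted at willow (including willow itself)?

3

Descendants of willow (including itself): willow, ash, cedar. That's 3.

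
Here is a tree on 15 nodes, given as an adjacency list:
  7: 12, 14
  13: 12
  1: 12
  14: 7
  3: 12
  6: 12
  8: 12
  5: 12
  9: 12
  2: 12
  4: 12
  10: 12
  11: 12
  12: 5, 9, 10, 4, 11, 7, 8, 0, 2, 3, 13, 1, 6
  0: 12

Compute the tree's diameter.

A longest path is 14 - 7 - 12 - 8, with 3 edges.

3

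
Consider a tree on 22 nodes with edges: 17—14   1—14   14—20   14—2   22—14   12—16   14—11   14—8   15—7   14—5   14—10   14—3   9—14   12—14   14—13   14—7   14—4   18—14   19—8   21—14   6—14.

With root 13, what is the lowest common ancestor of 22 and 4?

14

Ancestors of 22 (toward the root): 22, 14, 13.
Ancestors of 4: 4, 14, 13.
The deepest node appearing in both lists is 14.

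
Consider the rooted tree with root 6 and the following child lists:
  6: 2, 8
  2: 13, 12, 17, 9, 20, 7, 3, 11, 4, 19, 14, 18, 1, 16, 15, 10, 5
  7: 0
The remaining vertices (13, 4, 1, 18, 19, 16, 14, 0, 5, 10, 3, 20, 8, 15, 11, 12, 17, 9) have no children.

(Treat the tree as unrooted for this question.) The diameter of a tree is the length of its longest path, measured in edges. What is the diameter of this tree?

4

Starting from 8, a farthest node is 0 at distance 4.
One longest path: 8–6–2–7–0.
So the diameter is 4.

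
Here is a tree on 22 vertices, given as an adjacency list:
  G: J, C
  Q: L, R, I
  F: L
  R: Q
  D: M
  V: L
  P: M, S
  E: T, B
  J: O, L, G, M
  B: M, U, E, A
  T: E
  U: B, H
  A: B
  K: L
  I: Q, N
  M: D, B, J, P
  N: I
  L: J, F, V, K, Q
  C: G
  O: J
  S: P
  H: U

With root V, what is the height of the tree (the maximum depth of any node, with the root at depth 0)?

The longest root-to-leaf path is V–L–J–M–B–E–T (6 edges).

6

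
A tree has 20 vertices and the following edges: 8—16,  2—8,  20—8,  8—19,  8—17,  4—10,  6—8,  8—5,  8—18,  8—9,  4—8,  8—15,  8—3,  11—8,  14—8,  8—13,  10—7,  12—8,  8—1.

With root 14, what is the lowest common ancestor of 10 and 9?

8

Ancestors of 10 (toward the root): 10, 4, 8, 14.
Ancestors of 9: 9, 8, 14.
The deepest node appearing in both lists is 8.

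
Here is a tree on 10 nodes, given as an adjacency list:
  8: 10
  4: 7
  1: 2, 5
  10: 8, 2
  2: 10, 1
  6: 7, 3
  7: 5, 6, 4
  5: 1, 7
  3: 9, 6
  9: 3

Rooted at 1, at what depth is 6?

Path from 1 to 6: 1 – 5 – 7 – 6, which has 3 edges.

3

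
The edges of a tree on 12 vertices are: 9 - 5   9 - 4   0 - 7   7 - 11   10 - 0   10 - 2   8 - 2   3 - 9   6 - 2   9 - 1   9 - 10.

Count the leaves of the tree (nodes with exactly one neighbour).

7

The leaves are 1, 3, 4, 5, 6, 8, 11.
That is 7 leaves.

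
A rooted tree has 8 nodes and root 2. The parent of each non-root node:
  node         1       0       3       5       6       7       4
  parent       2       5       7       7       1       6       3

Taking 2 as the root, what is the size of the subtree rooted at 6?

6's subtree: {6, 7, 3, 5, 4, 0}, size 6.

6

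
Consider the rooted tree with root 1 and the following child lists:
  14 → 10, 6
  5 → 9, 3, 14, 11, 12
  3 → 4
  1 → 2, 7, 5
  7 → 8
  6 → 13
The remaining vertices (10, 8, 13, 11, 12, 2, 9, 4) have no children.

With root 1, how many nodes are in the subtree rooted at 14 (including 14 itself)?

The subtree rooted at 14 contains: 14, 6, 10, 13 — 4 nodes.

4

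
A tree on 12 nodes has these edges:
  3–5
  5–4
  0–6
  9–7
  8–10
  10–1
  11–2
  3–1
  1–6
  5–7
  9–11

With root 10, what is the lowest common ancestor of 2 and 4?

5

2's ancestor chain is 2, 11, 9, 7, 5, 3, 1, 10 and 4's is 4, 5, 3, 1, 10; they first meet at 5.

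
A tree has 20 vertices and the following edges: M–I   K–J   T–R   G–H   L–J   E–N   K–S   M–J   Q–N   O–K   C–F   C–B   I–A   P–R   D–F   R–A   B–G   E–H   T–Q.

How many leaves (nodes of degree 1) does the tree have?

5

Exactly 5 nodes have a single neighbour: D, L, O, P, S.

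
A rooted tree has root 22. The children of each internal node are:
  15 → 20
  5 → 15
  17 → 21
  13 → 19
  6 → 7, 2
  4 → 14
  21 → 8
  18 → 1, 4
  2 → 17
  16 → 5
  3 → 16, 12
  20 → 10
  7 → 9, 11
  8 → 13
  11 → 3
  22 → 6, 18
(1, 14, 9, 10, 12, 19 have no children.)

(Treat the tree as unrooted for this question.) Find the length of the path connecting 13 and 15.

11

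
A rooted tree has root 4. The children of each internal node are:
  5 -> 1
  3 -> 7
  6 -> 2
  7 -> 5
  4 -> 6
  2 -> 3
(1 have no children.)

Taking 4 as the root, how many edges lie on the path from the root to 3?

3

Climbing from 3 to the root: 3 – 2 – 6 – 4. That's 3 steps.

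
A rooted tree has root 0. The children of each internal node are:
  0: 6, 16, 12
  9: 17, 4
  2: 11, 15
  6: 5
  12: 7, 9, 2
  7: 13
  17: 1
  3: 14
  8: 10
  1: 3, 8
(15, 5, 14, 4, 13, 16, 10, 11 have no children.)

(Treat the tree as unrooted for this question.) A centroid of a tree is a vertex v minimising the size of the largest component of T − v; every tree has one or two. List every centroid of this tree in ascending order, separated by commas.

Delete 12: the remaining components have sizes 8, 4, 3, 2. Max 8 ≤ 9, so 12 is a centroid.
Every other node leaves some component of size > 9, so the centroid is unique.

12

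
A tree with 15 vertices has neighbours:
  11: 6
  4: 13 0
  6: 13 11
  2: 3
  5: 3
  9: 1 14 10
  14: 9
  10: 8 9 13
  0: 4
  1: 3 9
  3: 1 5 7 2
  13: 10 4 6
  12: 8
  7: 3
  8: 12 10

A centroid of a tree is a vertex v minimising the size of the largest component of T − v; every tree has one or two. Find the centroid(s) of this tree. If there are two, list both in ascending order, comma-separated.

Delete 10: the remaining components have sizes 7, 5, 2. Max 7 ≤ 7, so 10 is a centroid.
Every other node leaves some component of size > 7, so the centroid is unique.

10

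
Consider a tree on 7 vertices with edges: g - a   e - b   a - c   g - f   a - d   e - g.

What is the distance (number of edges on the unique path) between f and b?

The path is f – g – e – b, which has 3 edges.

3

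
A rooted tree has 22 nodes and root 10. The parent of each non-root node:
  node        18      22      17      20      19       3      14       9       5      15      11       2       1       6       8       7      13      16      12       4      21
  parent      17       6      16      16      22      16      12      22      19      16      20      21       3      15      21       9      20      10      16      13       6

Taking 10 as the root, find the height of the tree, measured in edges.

6

The longest root-to-leaf path is 10–16–15–6–22–9–7 (6 edges).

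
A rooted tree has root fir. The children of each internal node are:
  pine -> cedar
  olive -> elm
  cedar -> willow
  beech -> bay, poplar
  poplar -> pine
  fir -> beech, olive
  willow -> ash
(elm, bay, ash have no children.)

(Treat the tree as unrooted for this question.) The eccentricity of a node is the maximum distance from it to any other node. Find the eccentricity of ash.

A farthest node from ash is elm.
The path ash – willow – cedar – pine – poplar – beech – fir – olive – elm has 8 edges.

8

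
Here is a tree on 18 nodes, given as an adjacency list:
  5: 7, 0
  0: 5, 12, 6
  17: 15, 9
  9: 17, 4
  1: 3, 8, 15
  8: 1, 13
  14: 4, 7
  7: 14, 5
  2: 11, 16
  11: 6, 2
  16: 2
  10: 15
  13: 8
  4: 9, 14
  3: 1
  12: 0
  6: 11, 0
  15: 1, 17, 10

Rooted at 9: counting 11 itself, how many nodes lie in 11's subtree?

11's subtree: {11, 2, 16}, size 3.

3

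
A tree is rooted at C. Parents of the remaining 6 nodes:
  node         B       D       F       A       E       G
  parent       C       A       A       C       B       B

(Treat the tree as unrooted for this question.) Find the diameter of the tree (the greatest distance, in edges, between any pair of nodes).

A longest path is D - A - C - B - G, with 4 edges.

4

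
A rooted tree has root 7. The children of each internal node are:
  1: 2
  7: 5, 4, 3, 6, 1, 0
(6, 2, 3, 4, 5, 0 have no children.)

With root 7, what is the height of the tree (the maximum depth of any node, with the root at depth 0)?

2

2 sits deepest: 7 – 1 – 2 — 2 edges from the root.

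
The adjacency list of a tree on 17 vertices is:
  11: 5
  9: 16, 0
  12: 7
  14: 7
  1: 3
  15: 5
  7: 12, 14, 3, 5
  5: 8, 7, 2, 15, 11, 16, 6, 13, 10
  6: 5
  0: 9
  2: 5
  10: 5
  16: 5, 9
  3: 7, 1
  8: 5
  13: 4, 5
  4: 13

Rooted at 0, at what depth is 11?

Path from 0 to 11: 0 → 9 → 16 → 5 → 11, which has 4 edges.

4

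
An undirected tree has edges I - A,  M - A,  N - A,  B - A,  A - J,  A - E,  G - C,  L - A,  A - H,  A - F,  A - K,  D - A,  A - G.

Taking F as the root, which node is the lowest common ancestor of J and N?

A

J's ancestor chain is J, A, F and N's is N, A, F; they first meet at A.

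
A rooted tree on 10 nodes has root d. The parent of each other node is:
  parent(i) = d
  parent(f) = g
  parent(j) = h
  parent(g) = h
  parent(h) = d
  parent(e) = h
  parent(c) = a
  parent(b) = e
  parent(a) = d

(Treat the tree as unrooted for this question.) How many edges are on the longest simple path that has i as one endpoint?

Distances from i peak at 4, attained at b (f also at distance 4).
i–d–h–e–b

4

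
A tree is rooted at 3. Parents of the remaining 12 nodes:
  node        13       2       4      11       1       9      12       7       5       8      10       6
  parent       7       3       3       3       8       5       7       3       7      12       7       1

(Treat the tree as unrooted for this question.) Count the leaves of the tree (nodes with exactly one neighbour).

7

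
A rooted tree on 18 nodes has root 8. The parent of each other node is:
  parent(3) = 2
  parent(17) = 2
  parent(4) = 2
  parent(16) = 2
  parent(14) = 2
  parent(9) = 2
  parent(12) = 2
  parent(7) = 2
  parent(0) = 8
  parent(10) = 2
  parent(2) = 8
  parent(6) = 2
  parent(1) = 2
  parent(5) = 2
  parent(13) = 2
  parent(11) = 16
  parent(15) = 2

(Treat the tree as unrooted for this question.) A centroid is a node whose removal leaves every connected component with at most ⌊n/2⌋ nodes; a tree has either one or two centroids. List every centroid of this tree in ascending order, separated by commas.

2

Removing 2 splits the tree into components of sizes 2, 2, 1, 1, 1, 1, 1, 1, 1, 1, 1, 1, 1, 1, 1; the largest is 2 ≤ ⌊18/2⌋ = 9.
Every other node leaves some component of size > 9, so the centroid is unique.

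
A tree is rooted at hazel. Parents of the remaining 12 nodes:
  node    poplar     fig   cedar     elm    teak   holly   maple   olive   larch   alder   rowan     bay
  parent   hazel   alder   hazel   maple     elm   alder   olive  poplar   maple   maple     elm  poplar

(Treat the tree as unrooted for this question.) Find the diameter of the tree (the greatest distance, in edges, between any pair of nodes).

6

A longest path is rowan-elm-maple-olive-poplar-hazel-cedar, with 6 edges.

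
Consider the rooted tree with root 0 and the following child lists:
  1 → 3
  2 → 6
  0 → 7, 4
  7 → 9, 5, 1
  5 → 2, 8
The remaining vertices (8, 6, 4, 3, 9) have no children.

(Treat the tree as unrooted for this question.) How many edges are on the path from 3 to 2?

3 - 1 - 7 - 5 - 2: 4 edges.

4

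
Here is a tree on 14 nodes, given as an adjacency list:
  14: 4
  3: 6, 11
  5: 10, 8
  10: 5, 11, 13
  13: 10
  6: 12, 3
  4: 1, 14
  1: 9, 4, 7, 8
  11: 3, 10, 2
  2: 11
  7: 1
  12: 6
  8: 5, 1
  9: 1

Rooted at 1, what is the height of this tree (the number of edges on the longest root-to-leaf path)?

12 sits deepest: 1–8–5–10–11–3–6–12 — 7 edges from the root.

7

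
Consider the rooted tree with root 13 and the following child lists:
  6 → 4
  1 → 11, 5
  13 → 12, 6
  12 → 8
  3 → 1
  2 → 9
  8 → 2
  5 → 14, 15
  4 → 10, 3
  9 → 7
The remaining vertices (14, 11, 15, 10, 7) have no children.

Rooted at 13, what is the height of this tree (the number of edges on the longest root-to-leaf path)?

6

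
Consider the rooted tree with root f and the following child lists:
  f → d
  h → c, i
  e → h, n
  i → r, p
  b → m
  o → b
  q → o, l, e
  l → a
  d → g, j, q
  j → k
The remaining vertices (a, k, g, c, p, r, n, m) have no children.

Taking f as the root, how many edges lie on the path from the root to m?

5

f → d → q → o → b → m — 5 edges.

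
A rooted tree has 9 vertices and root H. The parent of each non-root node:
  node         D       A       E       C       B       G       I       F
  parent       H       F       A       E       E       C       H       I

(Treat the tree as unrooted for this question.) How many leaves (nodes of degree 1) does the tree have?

Degree-1 nodes: B, D, G — 3 of them.

3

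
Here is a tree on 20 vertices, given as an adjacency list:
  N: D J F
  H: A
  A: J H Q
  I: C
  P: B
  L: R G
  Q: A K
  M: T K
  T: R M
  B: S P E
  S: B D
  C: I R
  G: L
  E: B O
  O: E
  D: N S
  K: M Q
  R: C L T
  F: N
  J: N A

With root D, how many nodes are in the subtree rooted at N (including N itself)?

14

N's subtree: {N, J, F, A, Q, H, K, M, T, R, L, C, G, I}, size 14.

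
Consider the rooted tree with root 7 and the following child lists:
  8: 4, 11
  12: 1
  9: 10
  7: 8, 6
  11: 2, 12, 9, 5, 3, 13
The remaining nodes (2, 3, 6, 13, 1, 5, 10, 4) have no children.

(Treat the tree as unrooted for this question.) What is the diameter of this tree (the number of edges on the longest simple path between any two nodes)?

Starting from 6, a farthest node is 1 at distance 5.
One longest path: 6-7-8-11-12-1.
So the diameter is 5.

5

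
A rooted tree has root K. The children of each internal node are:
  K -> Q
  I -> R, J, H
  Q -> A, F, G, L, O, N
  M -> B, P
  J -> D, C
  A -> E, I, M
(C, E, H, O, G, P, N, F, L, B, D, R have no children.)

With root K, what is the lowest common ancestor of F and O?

Q

Path F→root: F Q K; path O→root: O Q K.
First common node: Q.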